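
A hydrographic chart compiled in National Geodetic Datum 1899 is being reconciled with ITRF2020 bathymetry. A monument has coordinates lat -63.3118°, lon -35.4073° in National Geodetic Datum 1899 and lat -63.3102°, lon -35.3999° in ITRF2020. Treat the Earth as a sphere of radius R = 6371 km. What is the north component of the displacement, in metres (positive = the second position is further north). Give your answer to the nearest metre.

ΔN = 178 m

Δφ = -63.3102° − -63.3118° = +0.0016°; Δλ = -35.3999° − -35.4073° = +0.0074°.
1° along a meridian = πR/180 = 111195 m.
ΔN = Δφ × 111195 = 177.9 m; ΔE = Δλ × 111195 × cos(-63.3118°) = +0.0074 × 111195 × 0.449135 = 369.6 m.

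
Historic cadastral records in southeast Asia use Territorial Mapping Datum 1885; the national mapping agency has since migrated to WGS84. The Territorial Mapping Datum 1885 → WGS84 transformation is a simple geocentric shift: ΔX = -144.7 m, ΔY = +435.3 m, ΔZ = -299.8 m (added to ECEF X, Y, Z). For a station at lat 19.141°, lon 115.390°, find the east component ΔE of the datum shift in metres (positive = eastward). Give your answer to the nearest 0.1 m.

At φ = 19.141°, λ = 115.390°: sin φ = 0.327894, cos φ = 0.944715, sin λ = 0.903410, cos λ = -0.428777.
ΔE = −sin λ·ΔX + cos λ·ΔY = −(0.903410)·(-144.7) + (-0.428777)·(435.3) = -55.92 m.

ΔE = -55.9 m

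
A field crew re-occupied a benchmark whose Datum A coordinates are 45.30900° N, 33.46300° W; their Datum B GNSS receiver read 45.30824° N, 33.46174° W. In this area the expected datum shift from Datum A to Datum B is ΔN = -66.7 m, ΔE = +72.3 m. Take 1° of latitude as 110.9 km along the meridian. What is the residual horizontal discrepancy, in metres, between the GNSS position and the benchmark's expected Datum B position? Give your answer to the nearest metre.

31 m

Observed coordinate differences: Δφ = -0.00076°, Δλ = +0.00126°.
Converting to metres (1° lat = 110900 m, cos φ = 0.703283): observed ΔN = -84.3 m, observed ΔE = 98.3 m.
Subtracting the expected shift leaves a residual of -84.3 − (-66.7) = -17.6 m north and 98.3 − (72.3) = 26.0 m east.
Residual distance = √((-17.6)² + 26.0²) = 31.4 m.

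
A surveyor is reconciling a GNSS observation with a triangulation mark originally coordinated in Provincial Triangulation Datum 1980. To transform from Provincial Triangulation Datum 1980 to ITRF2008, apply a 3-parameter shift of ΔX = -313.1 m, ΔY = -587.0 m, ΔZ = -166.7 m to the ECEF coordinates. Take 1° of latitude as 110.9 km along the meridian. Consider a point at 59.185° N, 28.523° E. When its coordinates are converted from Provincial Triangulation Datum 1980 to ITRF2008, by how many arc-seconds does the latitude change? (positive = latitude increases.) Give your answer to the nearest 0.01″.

Δφ = 12.71″

sin φ = 0.858826, cos φ = 0.512268, sin λ = 0.477512, cos λ = 0.878625.
North component: ΔN = −sin φ cos λ·ΔX − sin φ sin λ·ΔY + cos φ·ΔZ = −(0.858826)(0.878625)(-313.1) − (0.858826)(0.477512)(-587.0) + (0.512268)(-166.7) = 391.59 m.
1° of latitude spans 110900 m, so Δφ = 391.59 / 110900 × 3600 = 12.712″.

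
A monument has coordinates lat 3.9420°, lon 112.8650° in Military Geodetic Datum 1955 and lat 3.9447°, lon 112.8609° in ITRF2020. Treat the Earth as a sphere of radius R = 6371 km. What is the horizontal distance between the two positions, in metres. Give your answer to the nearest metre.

Δφ = 3.9447° − 3.9420° = +0.0027°; Δλ = 112.8609° − 112.8650° = -0.0041°.
1° along a meridian = πR/180 = 111195 m.
ΔN = Δφ × 111195 = 300.2 m; ΔE = Δλ × 111195 × cos(3.9420°) = -0.0041 × 111195 × 0.997634 = -454.8 m.
Distance = √(ΔE² + ΔN²) = √((-454.8)² + 300.2²) = 545.0 m.

545 m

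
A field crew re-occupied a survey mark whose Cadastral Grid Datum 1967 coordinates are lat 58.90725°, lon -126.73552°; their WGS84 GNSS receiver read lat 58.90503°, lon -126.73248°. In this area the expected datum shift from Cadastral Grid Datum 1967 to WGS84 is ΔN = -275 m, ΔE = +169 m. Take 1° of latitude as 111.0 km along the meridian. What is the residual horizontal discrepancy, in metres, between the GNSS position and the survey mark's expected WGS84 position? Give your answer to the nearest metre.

Observed coordinate differences: Δφ = -0.00222°, Δλ = +0.00304°.
Converting to metres (1° lat = 111000 m, cos φ = 0.516425): observed ΔN = -246.4 m, observed ΔE = 174.3 m.
Subtracting the expected shift leaves a residual of -246.4 − (-275) = 28.6 m north and 174.3 − (169) = 5.3 m east.
Residual distance = √(28.6² + 5.3²) = 29.1 m.

29 m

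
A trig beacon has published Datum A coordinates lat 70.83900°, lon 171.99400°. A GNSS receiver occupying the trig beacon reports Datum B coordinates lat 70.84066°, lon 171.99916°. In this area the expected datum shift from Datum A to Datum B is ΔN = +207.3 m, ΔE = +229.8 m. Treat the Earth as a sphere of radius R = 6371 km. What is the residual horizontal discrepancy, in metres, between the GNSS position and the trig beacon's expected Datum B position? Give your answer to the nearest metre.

47 m

Observed coordinate differences: Δφ = +0.00166°, Δλ = +0.00516°.
Converting to metres (1° lat = 111195 m, cos φ = 0.328224): observed ΔN = 184.6 m, observed ΔE = 188.3 m.
Subtracting the expected shift leaves a residual of 184.6 − (207.3) = -22.7 m north and 188.3 − (229.8) = -41.5 m east.
Residual distance = √((-22.7)² + (-41.5)²) = 47.3 m.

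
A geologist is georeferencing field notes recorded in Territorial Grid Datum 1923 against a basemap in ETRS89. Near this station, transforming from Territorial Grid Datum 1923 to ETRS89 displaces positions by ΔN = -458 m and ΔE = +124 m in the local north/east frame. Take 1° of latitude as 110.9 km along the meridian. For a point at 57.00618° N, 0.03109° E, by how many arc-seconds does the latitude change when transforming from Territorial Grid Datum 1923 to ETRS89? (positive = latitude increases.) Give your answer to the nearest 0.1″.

1° of latitude = 110.9 km, so Δφ = -458.0 / 110900 = -0.0041298° = -14.867″.

Δφ = -14.9″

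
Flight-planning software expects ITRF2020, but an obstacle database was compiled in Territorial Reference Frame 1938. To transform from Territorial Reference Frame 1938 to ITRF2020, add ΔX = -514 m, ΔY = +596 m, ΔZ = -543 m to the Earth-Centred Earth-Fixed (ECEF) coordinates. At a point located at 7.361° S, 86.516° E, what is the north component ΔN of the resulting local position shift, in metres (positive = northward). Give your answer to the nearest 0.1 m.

ΔN = -466.3 m

The local north axis is (−sin φ cos λ, −sin φ sin λ, cos φ), giving ΔN = -4.002 + 76.219 − 538.525 = -466.31 m.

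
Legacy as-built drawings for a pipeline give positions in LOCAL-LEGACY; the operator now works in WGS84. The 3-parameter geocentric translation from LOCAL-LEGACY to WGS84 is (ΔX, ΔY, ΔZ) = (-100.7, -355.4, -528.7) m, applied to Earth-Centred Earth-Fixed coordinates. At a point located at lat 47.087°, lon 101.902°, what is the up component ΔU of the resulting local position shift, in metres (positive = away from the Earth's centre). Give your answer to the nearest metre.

At φ = 47.087°, λ = 101.902°: sin φ = 0.732388, cos φ = 0.680887, sin λ = 0.978502, cos λ = -0.206238.
ΔU = cos φ cos λ·ΔX + cos φ sin λ·ΔY + sin φ·ΔZ = (0.680887)(-0.206238)(-100.7) + (0.680887)(0.978502)(-355.4) + (0.732388)(-528.7) = -609.86 m.

ΔU = -610 m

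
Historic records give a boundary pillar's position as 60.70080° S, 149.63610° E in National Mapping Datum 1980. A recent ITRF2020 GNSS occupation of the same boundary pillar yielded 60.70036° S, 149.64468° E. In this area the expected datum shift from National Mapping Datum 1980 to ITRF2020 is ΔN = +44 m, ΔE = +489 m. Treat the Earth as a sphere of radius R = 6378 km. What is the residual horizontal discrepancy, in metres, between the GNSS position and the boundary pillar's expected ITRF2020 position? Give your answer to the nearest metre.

Observed coordinate differences: Δφ = +0.00044°, Δλ = +0.00858°.
Converting to metres (1° lat = 111317 m, cos φ = 0.489370): observed ΔN = 49.0 m, observed ΔE = 467.4 m.
Subtracting the expected shift leaves a residual of 49.0 − (44) = 5.0 m north and 467.4 − (489) = -21.6 m east.
Residual distance = √(5.0² + (-21.6)²) = 22.2 m.

22 m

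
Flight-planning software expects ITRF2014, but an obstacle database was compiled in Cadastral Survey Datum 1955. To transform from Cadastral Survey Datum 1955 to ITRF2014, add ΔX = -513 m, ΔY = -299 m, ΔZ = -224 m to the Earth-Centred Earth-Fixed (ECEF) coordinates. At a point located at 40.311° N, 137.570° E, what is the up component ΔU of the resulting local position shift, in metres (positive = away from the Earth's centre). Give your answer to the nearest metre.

At φ = 40.311°, λ = 137.570°: sin φ = 0.646936, cos φ = 0.762544, sin λ = 0.674689, cos λ = -0.738102.
ΔU = cos φ cos λ·ΔX + cos φ sin λ·ΔY + sin φ·ΔZ = (0.762544)(-0.738102)(-513) + (0.762544)(0.674689)(-299) + (0.646936)(-224) = -10.01 m.

ΔU = -10 m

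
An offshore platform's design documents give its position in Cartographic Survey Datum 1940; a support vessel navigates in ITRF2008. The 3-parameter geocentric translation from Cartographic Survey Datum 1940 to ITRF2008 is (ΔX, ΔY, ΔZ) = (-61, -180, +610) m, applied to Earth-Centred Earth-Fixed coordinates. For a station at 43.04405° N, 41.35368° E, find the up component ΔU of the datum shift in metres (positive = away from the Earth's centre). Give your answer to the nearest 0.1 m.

The local up (radial) axis is (cos φ cos λ, cos φ sin λ, sin φ), giving ΔU = -33.464 − 86.915 + 416.362 = 295.98 m.

ΔU = 296.0 m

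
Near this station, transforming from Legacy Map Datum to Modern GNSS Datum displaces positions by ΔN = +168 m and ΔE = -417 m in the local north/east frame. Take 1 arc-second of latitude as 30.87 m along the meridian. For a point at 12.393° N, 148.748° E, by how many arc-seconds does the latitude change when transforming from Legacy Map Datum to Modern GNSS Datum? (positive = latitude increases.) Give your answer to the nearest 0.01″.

Δφ = 5.44″

1″ of latitude = 30.87 m, so Δφ = 168.0 / 30.87 = 5.442″.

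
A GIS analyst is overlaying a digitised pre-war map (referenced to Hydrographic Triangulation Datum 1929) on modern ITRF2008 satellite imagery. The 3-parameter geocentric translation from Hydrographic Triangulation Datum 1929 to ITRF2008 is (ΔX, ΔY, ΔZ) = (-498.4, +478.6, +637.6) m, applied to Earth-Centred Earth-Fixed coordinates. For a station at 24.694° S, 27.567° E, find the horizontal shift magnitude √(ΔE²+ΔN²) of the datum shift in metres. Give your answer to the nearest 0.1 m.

The local east axis at (φ, λ) is (−sin λ, cos λ, 0), so ΔE = −sin(27.567°)·(-498.4) + cos(27.567°)·478.6 = 654.92 m.
The local north axis is (−sin φ cos λ, −sin φ sin λ, cos φ), giving ΔN = -184.579 + 92.532 + 579.293 = 487.25 m.
Horizontal magnitude = √(ΔE² + ΔN²) = √(654.92² + 487.25²) = 816.29 m.

816.3 m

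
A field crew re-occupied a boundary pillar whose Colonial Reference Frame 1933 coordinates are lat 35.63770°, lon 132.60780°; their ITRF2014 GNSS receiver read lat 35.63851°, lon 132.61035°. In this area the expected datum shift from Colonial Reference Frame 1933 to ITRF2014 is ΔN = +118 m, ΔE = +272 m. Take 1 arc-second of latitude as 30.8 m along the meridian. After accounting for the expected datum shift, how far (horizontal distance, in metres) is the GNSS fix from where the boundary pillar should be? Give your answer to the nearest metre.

51 m

Observed coordinate differences: Δφ = +0.00081°, Δλ = +0.00255°.
Converting to metres (1° lat = 110880 m, cos φ = 0.812718): observed ΔN = 89.8 m, observed ΔE = 229.8 m.
Subtracting the expected shift leaves a residual of 89.8 − (118) = -28.2 m north and 229.8 − (272) = -42.2 m east.
Residual distance = √((-28.2)² + (-42.2)²) = 50.8 m.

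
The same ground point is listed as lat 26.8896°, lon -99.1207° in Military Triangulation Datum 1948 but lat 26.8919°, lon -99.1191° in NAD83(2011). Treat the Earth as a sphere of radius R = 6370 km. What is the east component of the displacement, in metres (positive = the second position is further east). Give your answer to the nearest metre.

Δφ = 26.8919° − 26.8896° = +0.0023°; Δλ = -99.1191° − -99.1207° = +0.0016°.
1° along a meridian = πR/180 = 111177 m.
ΔN = Δφ × 111177 = 255.7 m; ΔE = Δλ × 111177 × cos(26.8896°) = +0.0016 × 111177 × 0.891880 = 158.7 m.

ΔE = 159 m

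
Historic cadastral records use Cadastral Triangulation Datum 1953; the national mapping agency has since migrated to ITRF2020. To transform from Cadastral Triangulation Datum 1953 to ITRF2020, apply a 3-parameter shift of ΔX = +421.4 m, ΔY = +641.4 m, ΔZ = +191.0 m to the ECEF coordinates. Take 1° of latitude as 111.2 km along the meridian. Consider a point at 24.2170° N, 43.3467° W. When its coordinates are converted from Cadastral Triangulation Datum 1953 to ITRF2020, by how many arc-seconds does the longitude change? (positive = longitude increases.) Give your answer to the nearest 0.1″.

sin φ = 0.410194, cos φ = 0.911998, sin λ = -0.686411, cos λ = 0.727214.
East component: ΔE = −sin λ·ΔX + cos λ·ΔY = −(-0.686411)(421.4) + (0.727214)(641.4) = 755.69 m.
1° of latitude spans 111200 m; at latitude φ, 1° of longitude spans that × cos φ = 101414.2 m, so Δλ = 755.69 / 101414.2 × 3600 = 26.825″.

Δλ = 26.8″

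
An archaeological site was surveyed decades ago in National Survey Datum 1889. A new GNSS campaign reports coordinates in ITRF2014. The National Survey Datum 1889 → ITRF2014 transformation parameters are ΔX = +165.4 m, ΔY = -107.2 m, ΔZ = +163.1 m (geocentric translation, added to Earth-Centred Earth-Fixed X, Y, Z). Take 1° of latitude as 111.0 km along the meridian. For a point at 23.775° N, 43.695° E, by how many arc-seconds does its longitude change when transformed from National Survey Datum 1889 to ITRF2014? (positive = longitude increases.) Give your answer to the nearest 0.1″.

Δλ = -6.8″

sin φ = 0.403146, cos φ = 0.915136, sin λ = 0.690819, cos λ = 0.723027.
East component: ΔE = −sin λ·ΔX + cos λ·ΔY = −(0.690819)(165.4) + (0.723027)(-107.2) = -191.77 m.
1° of latitude spans 111000 m; at latitude φ, 1° of longitude spans that × cos φ = 101580.1 m, so Δλ = -191.77 / 101580.1 × 3600 = -6.796″.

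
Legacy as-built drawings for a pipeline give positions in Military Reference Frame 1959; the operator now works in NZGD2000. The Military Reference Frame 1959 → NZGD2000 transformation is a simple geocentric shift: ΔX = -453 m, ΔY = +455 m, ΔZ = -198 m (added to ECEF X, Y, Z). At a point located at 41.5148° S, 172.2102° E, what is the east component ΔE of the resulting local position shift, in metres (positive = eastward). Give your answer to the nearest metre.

ΔE = -389 m

At φ = -41.5148°, λ = 172.2102°: sin φ = -0.662813, cos φ = 0.748785, sin λ = 0.135539, cos λ = -0.990772.
ΔE = −sin λ·ΔX + cos λ·ΔY = −(0.135539)·(-453) + (-0.990772)·(455) = -389.40 m.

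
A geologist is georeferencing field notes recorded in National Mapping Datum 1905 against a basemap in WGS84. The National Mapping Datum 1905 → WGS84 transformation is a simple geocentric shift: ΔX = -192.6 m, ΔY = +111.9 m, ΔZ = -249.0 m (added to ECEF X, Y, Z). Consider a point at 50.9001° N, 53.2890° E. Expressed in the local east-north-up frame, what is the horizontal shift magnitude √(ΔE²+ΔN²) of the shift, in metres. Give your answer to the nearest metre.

260 m

At φ = 50.9001°, λ = 53.2890°: sin φ = 0.776048, cos φ = 0.630674, sin λ = 0.801661, cos λ = 0.597779.
ΔE = −sin λ·ΔX + cos λ·ΔY = −(0.801661)·(-192.6) + (0.597779)·(111.9) = 221.29 m.
ΔN = −sin φ cos λ·ΔX − sin φ sin λ·ΔY + cos φ·ΔZ = −(0.776048)(0.597779)(-192.6) − (0.776048)(0.801661)(111.9) + (0.630674)(-249.0) = -137.31 m.
Horizontal magnitude = √(ΔE² + ΔN²) = √(221.29² + (-137.31)²) = 260.43 m.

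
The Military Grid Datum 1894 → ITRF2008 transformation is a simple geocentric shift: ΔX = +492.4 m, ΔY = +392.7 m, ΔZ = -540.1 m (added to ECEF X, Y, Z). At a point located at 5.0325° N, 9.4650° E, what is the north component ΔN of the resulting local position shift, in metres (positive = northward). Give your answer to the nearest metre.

At φ = 5.0325°, λ = 9.4650°: sin φ = 0.087721, cos φ = 0.996145, sin λ = 0.164445, cos λ = 0.986386.
ΔN = −sin φ cos λ·ΔX − sin φ sin λ·ΔY + cos φ·ΔZ = −(0.087721)(0.986386)(492.4) − (0.087721)(0.164445)(392.7) + (0.996145)(-540.1) = -586.29 m.

ΔN = -586 m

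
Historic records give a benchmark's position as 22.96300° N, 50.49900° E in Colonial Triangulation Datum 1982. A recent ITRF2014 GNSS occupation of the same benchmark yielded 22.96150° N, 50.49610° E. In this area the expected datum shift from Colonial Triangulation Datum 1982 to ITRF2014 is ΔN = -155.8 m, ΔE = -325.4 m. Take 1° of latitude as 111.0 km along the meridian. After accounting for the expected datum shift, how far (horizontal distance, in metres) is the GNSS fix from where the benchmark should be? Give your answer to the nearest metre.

31 m

Observed coordinate differences: Δφ = -0.00150°, Δλ = -0.00290°.
Converting to metres (1° lat = 111000 m, cos φ = 0.920757): observed ΔN = -166.5 m, observed ΔE = -296.4 m.
Subtracting the expected shift leaves a residual of -166.5 − (-155.8) = -10.7 m north and -296.4 − (-325.4) = 29.0 m east.
Residual distance = √((-10.7)² + 29.0²) = 30.9 m.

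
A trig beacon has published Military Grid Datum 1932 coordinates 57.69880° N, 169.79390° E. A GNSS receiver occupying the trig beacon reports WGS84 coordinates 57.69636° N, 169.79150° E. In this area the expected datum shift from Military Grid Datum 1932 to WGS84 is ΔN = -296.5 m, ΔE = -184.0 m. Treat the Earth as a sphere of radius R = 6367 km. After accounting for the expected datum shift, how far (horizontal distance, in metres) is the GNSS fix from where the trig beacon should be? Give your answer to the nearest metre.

Observed coordinate differences: Δφ = -0.00244°, Δλ = -0.00240°.
Converting to metres (1° lat = 111125 m, cos φ = 0.534370): observed ΔN = -271.1 m, observed ΔE = -142.5 m.
Subtracting the expected shift leaves a residual of -271.1 − (-296.5) = 25.4 m north and -142.5 − (-184.0) = 41.5 m east.
Residual distance = √(25.4² + 41.5²) = 48.6 m.

49 m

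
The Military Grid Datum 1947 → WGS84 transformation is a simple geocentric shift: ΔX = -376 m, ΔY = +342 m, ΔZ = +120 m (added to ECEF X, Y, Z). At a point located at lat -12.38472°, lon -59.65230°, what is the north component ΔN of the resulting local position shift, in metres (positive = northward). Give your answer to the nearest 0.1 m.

ΔN = 13.2 m

The local north axis is (−sin φ cos λ, −sin φ sin λ, cos φ), giving ΔN = -40.744 − 63.300 + 117.208 = 13.16 m.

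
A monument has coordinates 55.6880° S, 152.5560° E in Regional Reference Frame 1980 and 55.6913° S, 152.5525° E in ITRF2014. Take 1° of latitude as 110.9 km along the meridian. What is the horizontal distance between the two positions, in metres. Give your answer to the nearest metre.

Δφ = -55.6913° − -55.6880° = -0.0033°; Δλ = 152.5525° − 152.5560° = -0.0035°.
ΔN = Δφ × 110900 = -366.0 m; ΔE = Δλ × 110900 × cos(-55.6880°) = -0.0035 × 110900 × 0.563699 = -218.8 m.
Distance = √(ΔE² + ΔN²) = √((-218.8)² + (-366.0)²) = 426.4 m.

426 m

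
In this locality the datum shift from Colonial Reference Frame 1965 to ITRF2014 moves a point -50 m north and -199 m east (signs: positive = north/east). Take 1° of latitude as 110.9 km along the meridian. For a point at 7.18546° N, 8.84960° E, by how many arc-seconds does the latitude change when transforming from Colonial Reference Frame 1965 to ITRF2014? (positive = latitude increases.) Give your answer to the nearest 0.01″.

Δφ = -1.62″

1° of latitude = 110.9 km, so Δφ = -50.0 / 110900 = -0.0004509° = -1.623″.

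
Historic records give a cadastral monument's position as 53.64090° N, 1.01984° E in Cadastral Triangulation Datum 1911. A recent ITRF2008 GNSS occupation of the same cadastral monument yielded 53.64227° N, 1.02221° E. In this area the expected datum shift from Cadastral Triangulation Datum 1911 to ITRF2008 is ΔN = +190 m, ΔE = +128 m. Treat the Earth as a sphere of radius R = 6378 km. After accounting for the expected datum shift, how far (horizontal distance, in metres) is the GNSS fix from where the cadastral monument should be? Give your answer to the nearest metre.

Observed coordinate differences: Δφ = +0.00137°, Δλ = +0.00237°.
Converting to metres (1° lat = 111317 m, cos φ = 0.592844): observed ΔN = 152.5 m, observed ΔE = 156.4 m.
Subtracting the expected shift leaves a residual of 152.5 − (190) = -37.5 m north and 156.4 − (128) = 28.4 m east.
Residual distance = √((-37.5)² + 28.4²) = 47.0 m.

47 m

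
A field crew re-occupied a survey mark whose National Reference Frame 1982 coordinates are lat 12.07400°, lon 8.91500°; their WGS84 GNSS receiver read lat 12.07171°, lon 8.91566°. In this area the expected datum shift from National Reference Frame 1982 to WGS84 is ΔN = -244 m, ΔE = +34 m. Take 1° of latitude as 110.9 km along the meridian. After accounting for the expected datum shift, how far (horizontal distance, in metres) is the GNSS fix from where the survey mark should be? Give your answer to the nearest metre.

39 m

Observed coordinate differences: Δφ = -0.00229°, Δλ = +0.00066°.
Converting to metres (1° lat = 110900 m, cos φ = 0.977878): observed ΔN = -254.0 m, observed ΔE = 71.6 m.
Subtracting the expected shift leaves a residual of -254.0 − (-244) = -10.0 m north and 71.6 − (34) = 37.6 m east.
Residual distance = √((-10.0)² + 37.6²) = 38.9 m.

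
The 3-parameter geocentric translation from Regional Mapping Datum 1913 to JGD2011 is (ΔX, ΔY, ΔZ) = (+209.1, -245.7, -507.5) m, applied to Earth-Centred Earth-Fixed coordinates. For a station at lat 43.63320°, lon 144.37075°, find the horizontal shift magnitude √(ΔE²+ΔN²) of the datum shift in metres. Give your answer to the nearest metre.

The local east axis at (φ, λ) is (−sin λ, cos λ, 0), so ΔE = −sin(144.37075°)·209.1 + cos(144.37075°)·(-245.7) = 77.90 m.
The local north axis is (−sin φ cos λ, −sin φ sin λ, cos φ), giving ΔN = 117.277 + 98.765 − 367.314 = -151.27 m.
Horizontal magnitude = √(ΔE² + ΔN²) = √(77.90² + (-151.27)²) = 170.15 m.

170 m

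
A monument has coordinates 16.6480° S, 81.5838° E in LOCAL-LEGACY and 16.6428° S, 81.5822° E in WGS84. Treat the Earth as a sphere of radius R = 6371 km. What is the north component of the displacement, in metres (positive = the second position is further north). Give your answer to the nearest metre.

Δφ = -16.6428° − -16.6480° = +0.0052°; Δλ = 81.5822° − 81.5838° = -0.0016°.
1° along a meridian = πR/180 = 111195 m.
ΔN = Δφ × 111195 = 578.2 m; ΔE = Δλ × 111195 × cos(-16.6480°) = -0.0016 × 111195 × 0.958083 = -170.5 m.

ΔN = 578 m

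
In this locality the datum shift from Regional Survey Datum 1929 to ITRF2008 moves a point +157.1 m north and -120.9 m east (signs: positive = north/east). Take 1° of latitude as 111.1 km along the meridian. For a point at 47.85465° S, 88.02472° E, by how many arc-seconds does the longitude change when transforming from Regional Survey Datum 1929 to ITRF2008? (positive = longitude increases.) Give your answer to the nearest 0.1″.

Δλ = -5.8″

At latitude -47.85465°, cos φ = 0.671014.
1° of longitude at this latitude = 111.1 × cos φ = 74.55 km, so Δλ = -120.9 / 74549.6 = -0.0016217° = -5.838″.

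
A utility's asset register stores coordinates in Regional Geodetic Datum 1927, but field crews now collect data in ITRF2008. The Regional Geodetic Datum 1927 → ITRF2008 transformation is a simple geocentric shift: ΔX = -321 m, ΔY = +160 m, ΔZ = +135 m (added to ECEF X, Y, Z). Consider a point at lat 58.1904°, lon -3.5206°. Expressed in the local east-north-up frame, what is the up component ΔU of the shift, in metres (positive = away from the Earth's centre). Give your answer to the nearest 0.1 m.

ΔU = -59.3 m

At φ = 58.1904°, λ = -3.5206°: sin φ = 0.849804, cos φ = 0.527098, sin λ = -0.061407, cos λ = 0.998113.
ΔU = cos φ cos λ·ΔX + cos φ sin λ·ΔY + sin φ·ΔZ = (0.527098)(0.998113)(-321) + (0.527098)(-0.061407)(160) + (0.849804)(135) = -59.33 m.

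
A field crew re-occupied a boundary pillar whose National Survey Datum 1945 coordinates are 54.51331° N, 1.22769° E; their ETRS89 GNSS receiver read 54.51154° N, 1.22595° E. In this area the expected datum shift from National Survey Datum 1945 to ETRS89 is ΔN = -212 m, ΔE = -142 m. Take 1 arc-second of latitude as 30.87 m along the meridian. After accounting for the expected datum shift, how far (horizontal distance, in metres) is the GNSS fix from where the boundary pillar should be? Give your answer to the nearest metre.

33 m

Observed coordinate differences: Δφ = -0.00177°, Δλ = -0.00174°.
Converting to metres (1° lat = 111132 m, cos φ = 0.580514): observed ΔN = -196.7 m, observed ΔE = -112.3 m.
Subtracting the expected shift leaves a residual of -196.7 − (-212) = 15.3 m north and -112.3 − (-142) = 29.7 m east.
Residual distance = √(15.3² + 29.7²) = 33.4 m.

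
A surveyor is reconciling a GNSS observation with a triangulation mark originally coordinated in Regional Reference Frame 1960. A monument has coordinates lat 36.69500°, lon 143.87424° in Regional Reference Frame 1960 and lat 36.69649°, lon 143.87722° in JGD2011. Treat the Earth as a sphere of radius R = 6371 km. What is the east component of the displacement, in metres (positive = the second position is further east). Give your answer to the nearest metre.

ΔE = 266 m

Δφ = 36.69649° − 36.69500° = +0.00149°; Δλ = 143.87722° − 143.87424° = +0.00298°.
1° along a meridian = πR/180 = 111195 m.
ΔN = Δφ × 111195 = 165.7 m; ΔE = Δλ × 111195 × cos(36.69500°) = +0.00298 × 111195 × 0.801828 = 265.7 m.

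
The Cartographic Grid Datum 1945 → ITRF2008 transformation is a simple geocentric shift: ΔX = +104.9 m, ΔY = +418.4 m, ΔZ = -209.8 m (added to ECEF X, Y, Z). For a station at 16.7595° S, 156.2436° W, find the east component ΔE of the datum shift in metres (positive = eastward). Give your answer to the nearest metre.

ΔE = -341 m

At φ = -16.7595°, λ = -156.2436°: sin φ = -0.288355, cos φ = 0.957524, sin λ = -0.402849, cos λ = -0.915266.
ΔE = −sin λ·ΔX + cos λ·ΔY = −(-0.402849)·(104.9) + (-0.915266)·(418.4) = -340.69 m.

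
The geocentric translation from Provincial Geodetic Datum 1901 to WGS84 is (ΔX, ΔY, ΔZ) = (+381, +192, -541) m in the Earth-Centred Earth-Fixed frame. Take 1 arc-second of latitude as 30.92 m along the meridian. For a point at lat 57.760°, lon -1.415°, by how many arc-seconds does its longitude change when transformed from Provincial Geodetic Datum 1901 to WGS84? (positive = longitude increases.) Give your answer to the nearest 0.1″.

Δλ = 12.2″

sin φ = 0.845821, cos φ = 0.533467, sin λ = -0.024694, cos λ = 0.999695.
East component: ΔE = −sin λ·ΔX + cos λ·ΔY = −(-0.024694)(381) + (0.999695)(192) = 201.35 m.
1° of latitude spans 3600 × 30.92 = 111312 m; at latitude φ, 1° of longitude spans that × cos φ = 59381.3 m, so Δλ = 201.35 / 59381.3 × 3600 = 12.207″.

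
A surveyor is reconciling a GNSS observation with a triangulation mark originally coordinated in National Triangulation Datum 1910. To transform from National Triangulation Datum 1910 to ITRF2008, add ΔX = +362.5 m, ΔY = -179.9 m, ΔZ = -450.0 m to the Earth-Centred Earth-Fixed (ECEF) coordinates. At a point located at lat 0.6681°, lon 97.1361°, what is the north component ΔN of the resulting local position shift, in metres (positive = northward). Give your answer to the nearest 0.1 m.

ΔN = -447.4 m

The local north axis is (−sin φ cos λ, −sin φ sin λ, cos φ), giving ΔN = 0.525 + 2.081 − 449.969 = -447.36 m.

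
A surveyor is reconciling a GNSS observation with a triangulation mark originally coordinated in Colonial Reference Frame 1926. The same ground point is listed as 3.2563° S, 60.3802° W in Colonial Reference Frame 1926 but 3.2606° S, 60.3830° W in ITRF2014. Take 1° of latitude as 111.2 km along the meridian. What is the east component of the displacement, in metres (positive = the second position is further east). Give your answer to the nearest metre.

Δφ = -3.2606° − -3.2563° = -0.0043°; Δλ = -60.3830° − -60.3802° = -0.0028°.
ΔN = Δφ × 111200 = -478.2 m; ΔE = Δλ × 111200 × cos(-3.2563°) = -0.0028 × 111200 × 0.998385 = -310.9 m.

ΔE = -311 m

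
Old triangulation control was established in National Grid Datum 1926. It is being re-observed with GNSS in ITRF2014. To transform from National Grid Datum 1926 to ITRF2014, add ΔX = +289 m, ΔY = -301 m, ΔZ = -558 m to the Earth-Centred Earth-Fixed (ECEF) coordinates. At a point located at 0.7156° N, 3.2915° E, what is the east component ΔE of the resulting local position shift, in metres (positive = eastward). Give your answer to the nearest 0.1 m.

ΔE = -317.1 m

At φ = 0.7156°, λ = 3.2915°: sin φ = 0.012489, cos φ = 0.999922, sin λ = 0.057416, cos λ = 0.998350.
ΔE = −sin λ·ΔX + cos λ·ΔY = −(0.057416)·(289) + (0.998350)·(-301) = -317.10 m.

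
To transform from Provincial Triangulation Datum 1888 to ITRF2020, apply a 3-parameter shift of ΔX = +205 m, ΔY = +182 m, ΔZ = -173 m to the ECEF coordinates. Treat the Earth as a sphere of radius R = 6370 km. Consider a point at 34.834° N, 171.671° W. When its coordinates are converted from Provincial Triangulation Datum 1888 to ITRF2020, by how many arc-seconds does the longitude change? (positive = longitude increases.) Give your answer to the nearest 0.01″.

sin φ = 0.571201, cos φ = 0.820810, sin λ = -0.144857, cos λ = -0.989453.
East component: ΔE = −sin λ·ΔX + cos λ·ΔY = −(-0.144857)(205) + (-0.989453)(182) = -150.38 m.
1° of latitude spans πR/180 = 111177 m; at latitude φ, 1° of longitude spans that × cos φ = 91255.6 m, so Δλ = -150.38 / 91255.6 × 3600 = -5.933″.

Δλ = -5.93″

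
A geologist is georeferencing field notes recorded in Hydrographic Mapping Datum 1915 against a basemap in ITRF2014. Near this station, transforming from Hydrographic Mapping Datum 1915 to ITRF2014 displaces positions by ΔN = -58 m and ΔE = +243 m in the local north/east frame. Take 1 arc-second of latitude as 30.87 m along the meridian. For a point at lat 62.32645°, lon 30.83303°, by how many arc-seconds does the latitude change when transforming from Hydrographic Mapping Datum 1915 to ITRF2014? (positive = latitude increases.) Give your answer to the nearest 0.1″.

1″ of latitude = 30.87 m, so Δφ = -58.0 / 30.87 = -1.879″.

Δφ = -1.9″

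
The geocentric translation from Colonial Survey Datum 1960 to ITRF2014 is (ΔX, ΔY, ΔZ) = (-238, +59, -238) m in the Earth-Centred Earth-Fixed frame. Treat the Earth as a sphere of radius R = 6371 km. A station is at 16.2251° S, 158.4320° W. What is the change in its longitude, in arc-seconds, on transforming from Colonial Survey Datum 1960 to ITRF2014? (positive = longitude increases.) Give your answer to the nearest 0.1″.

Δλ = -4.8″

sin φ = -0.279412, cos φ = 0.960171, sin λ = -0.367605, cos λ = -0.929982.
East component: ΔE = −sin λ·ΔX + cos λ·ΔY = −(-0.367605)(-238) + (-0.929982)(59) = -142.36 m.
1° of latitude spans πR/180 = 111195 m; at latitude φ, 1° of longitude spans that × cos φ = 106766.2 m, so Δλ = -142.36 / 106766.2 × 3600 = -4.800″.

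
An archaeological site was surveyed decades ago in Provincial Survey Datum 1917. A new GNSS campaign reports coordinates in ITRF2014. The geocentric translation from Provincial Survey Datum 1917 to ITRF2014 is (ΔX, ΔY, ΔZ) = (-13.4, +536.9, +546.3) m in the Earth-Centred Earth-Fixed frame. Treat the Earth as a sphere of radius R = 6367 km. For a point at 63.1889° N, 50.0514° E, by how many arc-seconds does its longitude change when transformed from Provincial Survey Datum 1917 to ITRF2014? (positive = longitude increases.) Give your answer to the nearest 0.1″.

Δλ = 25.5″

sin φ = 0.892498, cos φ = 0.451050, sin λ = 0.766621, cos λ = 0.642100.
East component: ΔE = −sin λ·ΔX + cos λ·ΔY = −(0.766621)(-13.4) + (0.642100)(536.9) = 355.02 m.
1° of latitude spans πR/180 = 111125 m; at latitude φ, 1° of longitude spans that × cos φ = 50123.0 m, so Δλ = 355.02 / 50123.0 × 3600 = 25.498″.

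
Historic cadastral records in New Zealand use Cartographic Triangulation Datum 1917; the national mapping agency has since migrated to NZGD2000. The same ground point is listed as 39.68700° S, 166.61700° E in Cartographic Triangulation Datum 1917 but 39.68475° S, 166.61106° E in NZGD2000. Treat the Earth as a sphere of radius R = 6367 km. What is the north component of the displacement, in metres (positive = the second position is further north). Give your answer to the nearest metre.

Δφ = -39.68475° − -39.68700° = +0.00225°; Δλ = 166.61106° − 166.61700° = -0.00594°.
1° along a meridian = πR/180 = 111125 m.
ΔN = Δφ × 111125 = 250.0 m; ΔE = Δλ × 111125 × cos(-39.68700°) = -0.00594 × 111125 × 0.769544 = -508.0 m.

ΔN = 250 m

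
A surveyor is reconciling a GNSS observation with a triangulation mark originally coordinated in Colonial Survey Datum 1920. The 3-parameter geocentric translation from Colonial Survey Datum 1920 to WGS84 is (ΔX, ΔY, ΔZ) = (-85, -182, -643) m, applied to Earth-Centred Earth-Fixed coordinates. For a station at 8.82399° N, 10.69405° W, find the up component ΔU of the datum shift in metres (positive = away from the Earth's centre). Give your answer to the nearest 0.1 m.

The local up (radial) axis is (cos φ cos λ, cos φ sin λ, sin φ), giving ΔU = -82.535 + 33.373 − 98.636 = -147.80 m.

ΔU = -147.8 m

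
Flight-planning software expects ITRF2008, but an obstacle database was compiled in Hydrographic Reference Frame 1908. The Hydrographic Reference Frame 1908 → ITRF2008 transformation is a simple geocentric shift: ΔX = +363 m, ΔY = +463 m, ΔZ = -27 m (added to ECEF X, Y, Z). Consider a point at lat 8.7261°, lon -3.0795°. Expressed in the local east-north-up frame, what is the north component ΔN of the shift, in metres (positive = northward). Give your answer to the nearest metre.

ΔN = -78 m

At φ = 8.7261°, λ = -3.0795°: sin φ = 0.151711, cos φ = 0.988425, sin λ = -0.053722, cos λ = 0.998556.
ΔN = −sin φ cos λ·ΔX − sin φ sin λ·ΔY + cos φ·ΔZ = −(0.151711)(0.998556)(363) − (0.151711)(-0.053722)(463) + (0.988425)(-27) = -77.91 m.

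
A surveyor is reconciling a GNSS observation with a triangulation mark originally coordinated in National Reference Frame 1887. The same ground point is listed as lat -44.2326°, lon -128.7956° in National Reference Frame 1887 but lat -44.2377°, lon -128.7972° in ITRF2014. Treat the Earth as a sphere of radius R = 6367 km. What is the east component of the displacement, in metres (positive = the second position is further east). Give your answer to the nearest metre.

Δφ = -44.2377° − -44.2326° = -0.0051°; Δλ = -128.7972° − -128.7956° = -0.0016°.
1° along a meridian = πR/180 = 111125 m.
ΔN = Δφ × 111125 = -566.7 m; ΔE = Δλ × 111125 × cos(-44.2326°) = -0.0016 × 111125 × 0.716514 = -127.4 m.

ΔE = -127 m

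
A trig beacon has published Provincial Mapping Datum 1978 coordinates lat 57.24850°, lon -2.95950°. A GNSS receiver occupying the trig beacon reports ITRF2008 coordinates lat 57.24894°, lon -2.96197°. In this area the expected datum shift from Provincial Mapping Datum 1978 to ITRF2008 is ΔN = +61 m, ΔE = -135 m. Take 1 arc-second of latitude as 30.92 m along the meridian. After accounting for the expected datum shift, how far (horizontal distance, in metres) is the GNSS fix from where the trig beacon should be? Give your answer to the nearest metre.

18 m

Observed coordinate differences: Δφ = +0.00044°, Δλ = -0.00247°.
Converting to metres (1° lat = 111312 m, cos φ = 0.540996): observed ΔN = 49.0 m, observed ΔE = -148.7 m.
Subtracting the expected shift leaves a residual of 49.0 − (61) = -12.0 m north and -148.7 − (-135) = -13.7 m east.
Residual distance = √((-12.0)² + (-13.7)²) = 18.3 m.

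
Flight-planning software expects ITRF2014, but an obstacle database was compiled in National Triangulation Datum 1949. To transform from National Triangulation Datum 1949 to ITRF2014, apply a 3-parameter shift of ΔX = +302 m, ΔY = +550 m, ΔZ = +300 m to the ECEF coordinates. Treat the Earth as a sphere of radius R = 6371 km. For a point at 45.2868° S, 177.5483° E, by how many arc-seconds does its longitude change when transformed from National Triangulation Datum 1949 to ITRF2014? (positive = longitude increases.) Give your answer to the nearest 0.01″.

sin φ = -0.710637, cos φ = 0.703558, sin λ = 0.042777, cos λ = -0.999085.
East component: ΔE = −sin λ·ΔX + cos λ·ΔY = −(0.042777)(302) + (-0.999085)(550) = -562.42 m.
1° of latitude spans πR/180 = 111195 m; at latitude φ, 1° of longitude spans that × cos φ = 78232.1 m, so Δλ = -562.42 / 78232.1 × 3600 = -25.881″.

Δλ = -25.88″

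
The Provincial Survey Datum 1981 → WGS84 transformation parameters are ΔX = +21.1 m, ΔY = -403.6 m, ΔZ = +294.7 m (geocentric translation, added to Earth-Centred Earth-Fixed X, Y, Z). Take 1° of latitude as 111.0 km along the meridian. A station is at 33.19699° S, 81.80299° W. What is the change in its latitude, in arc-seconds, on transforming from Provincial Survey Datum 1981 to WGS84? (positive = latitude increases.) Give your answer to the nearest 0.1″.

Δφ = 15.1″

sin φ = -0.547519, cos φ = 0.836793, sin λ = -0.989784, cos λ = 0.142577.
North component: ΔN = −sin φ cos λ·ΔX − sin φ sin λ·ΔY + cos φ·ΔZ = −(-0.547519)(0.142577)(21.1) − (-0.547519)(-0.989784)(-403.6) + (0.836793)(294.7) = 466.97 m.
1° of latitude spans 111000 m, so Δφ = 466.97 / 111000 × 3600 = 15.145″.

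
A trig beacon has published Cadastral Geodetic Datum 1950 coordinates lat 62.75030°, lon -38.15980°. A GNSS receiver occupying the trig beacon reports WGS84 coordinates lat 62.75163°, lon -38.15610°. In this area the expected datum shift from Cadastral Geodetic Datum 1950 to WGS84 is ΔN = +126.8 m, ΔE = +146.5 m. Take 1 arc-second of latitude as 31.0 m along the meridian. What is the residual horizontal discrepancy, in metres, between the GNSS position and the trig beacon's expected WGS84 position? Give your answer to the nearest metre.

48 m

Observed coordinate differences: Δφ = +0.00133°, Δλ = +0.00370°.
Converting to metres (1° lat = 111600 m, cos φ = 0.457869): observed ΔN = 148.4 m, observed ΔE = 189.1 m.
Subtracting the expected shift leaves a residual of 148.4 − (126.8) = 21.6 m north and 189.1 − (146.5) = 42.6 m east.
Residual distance = √(21.6² + 42.6²) = 47.7 m.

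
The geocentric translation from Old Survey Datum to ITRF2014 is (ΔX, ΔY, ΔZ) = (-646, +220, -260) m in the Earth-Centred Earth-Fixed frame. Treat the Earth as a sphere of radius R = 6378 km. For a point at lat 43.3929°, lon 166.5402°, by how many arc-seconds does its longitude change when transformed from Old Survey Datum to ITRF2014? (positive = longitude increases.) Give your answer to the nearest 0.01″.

sin φ = 0.686997, cos φ = 0.726660, sin λ = 0.232763, cos λ = -0.972533.
East component: ΔE = −sin λ·ΔX + cos λ·ΔY = −(0.232763)(-646) + (-0.972533)(220) = -63.59 m.
1° of latitude spans πR/180 = 111317 m; at latitude φ, 1° of longitude spans that × cos φ = 80889.7 m, so Δλ = -63.59 / 80889.7 × 3600 = -2.830″.

Δλ = -2.83″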